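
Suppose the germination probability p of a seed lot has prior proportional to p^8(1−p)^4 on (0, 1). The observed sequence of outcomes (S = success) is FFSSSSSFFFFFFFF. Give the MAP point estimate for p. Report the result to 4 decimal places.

The prior density ∝ p^8(1−p)^4 is the kernel of Beta(9, 5).
Data: 5 successes in 15 trials (from the sequence). The binomial likelihood contributes p^5(1−p)^10, so the posterior is Beta(9+5, 5+10) = Beta(14, 15).
For Beta(a, b) with a, b > 1 the mode is (a−1)/(a+b−2) = 13/27 ≈ 0.4815.

p̂_MAP = 0.4815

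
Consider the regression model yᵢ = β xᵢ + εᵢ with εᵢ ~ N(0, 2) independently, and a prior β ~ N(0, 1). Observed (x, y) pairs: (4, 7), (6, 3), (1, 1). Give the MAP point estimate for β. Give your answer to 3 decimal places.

log p(β | y) = −Σ(yᵢ − βxᵢ)²/(2·2) − β²/(2·1) + const.
Setting the derivative to zero: Σxᵢ(yᵢ − βxᵢ)/2 − β/1 = 0, so β = Σxᵢyᵢ / (Σxᵢ² + σ²/τ²).
Σxᵢyᵢ = 4·7 + 6·3 + 1·1 = 47; Σxᵢ² = 53; σ²/τ² = 2.
β̂_MAP = 47 / (53 + 2) = 47/55 ≈ 0.855.

β̂_MAP = 0.855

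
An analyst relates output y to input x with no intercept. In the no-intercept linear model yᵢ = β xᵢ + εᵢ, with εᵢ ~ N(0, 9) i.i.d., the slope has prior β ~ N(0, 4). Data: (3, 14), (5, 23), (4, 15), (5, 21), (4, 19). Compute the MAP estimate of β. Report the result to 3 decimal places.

log p(β | y) = −Σ(yᵢ − βxᵢ)²/(2·9) − β²/(2·4) + const.
Setting the derivative to zero: Σxᵢ(yᵢ − βxᵢ)/9 − β/4 = 0, so β = Σxᵢyᵢ / (Σxᵢ² + σ²/τ²).
Σxᵢyᵢ = 3·14 + 5·23 + 4·15 + 5·21 + 4·19 = 398; Σxᵢ² = 91; σ²/τ² = 2.25.
β̂_MAP = 398 / (91 + 2.25) = 398/93.25 ≈ 4.268.

β̂_MAP = 4.268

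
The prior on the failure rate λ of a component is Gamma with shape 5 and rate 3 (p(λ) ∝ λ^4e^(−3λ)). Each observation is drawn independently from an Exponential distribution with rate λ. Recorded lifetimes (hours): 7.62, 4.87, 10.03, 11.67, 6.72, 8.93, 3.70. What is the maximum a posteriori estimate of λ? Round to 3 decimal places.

λ̂_MAP = 0.195

The Exponential(rate=λ) likelihood is ∝ λ^n e^(−λΣtᵢ). Here n = 7 and Σtᵢ = 7.62 + 4.87 + 10.03 + 11.67 + 6.72 + 8.93 + 3.70 = 53.54.
Posterior ∝ λ^4e^(−3λ) · λ^7e^(−53.54λ) = λ^11e^(−56.54λ), i.e. Gamma(12, 56.54).
Mode = (a−1)/b = 11/56.54 ≈ 0.195.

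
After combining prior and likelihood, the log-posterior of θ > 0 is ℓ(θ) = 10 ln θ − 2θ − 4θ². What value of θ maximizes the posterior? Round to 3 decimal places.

θ̂_MAP = 1.000

ℓ'(θ) = 10/θ − 2 − 8θ. Setting this to zero and multiplying by θ: 8θ² + 2θ − 10 = 0.
θ = (−2 + √(2² + 4·8·10)) / (2·8) = (−2 + √324) / 16 = (−2 + 18)/16 = 1.
ℓ''(θ) = −10/θ² − 8 < 0, confirming a maximum.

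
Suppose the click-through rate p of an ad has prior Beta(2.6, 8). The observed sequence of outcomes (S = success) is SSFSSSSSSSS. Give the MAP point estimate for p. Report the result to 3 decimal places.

Prior: Beta(2.6, 8).
Data: 10 successes in 11 trials (from the sequence). The binomial likelihood contributes p^10(1−p)^1, so the posterior is Beta(2.6+10, 8+1) = Beta(12.6, 9).
For Beta(a, b) with a, b > 1 the mode is (a−1)/(a+b−2) = 11.6/19.6 ≈ 0.592.

p̂_MAP = 0.592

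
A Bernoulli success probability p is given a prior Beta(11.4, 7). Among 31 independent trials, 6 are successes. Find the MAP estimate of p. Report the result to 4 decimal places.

p̂_MAP = 0.3460

Prior: Beta(11.4, 7).
Data: 6 successes in 31 trials. The binomial likelihood contributes p^6(1−p)^25, so the posterior is Beta(11.4+6, 7+25) = Beta(17.4, 32).
For Beta(a, b) with a, b > 1 the mode is (a−1)/(a+b−2) = 16.4/47.4 ≈ 0.3460.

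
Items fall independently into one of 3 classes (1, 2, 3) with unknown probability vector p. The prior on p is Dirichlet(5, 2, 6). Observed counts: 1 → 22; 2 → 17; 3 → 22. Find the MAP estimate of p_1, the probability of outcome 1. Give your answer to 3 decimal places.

MAP estimate: 0.366

The posterior is Dirichlet(αᵢ + nᵢ) = Dirichlet(27, 19, 28).
For a Dirichlet(a₁,…,a_K) with all aᵢ > 1, the mode has j-th component (aⱼ − 1)/(Σaᵢ − K).
Here Σaᵢ = 74 and K = 3, so p_1 = (27 − 1)/(74 − 3) = 26/71 ≈ 0.366.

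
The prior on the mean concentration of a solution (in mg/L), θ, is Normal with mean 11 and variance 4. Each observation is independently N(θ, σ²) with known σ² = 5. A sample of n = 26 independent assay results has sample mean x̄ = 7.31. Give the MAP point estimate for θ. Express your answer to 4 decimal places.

n = 26, x̄ = 7.31.
For a Normal prior and Normal likelihood with known variance, the posterior is Normal; its mode equals its mean, the precision-weighted average.
Prior precision 1/σ₀² = 1/4 = 0.25; data precision n/σ² = 26/5 = 5.2.
θ̂ = (0.25·11 + 5.2·7.31) / (0.25 + 5.2) = 40.762/5.45 = 20381/2725 ≈ 7.4793.

θ̂_MAP = 7.4793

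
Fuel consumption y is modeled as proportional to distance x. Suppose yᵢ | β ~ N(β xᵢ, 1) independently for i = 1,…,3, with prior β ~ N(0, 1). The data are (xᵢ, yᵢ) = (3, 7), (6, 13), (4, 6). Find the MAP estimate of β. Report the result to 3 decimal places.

log p(β | y) = −Σ(yᵢ − βxᵢ)²/(2·1) − β²/(2·1) + const.
Setting the derivative to zero: Σxᵢ(yᵢ − βxᵢ)/1 − β/1 = 0, so β = Σxᵢyᵢ / (Σxᵢ² + σ²/τ²).
Σxᵢyᵢ = 3·7 + 6·13 + 4·6 = 123; Σxᵢ² = 61; σ²/τ² = 1.
β̂_MAP = 123 / (61 + 1) = 123/62 ≈ 1.984.

β̂_MAP = 1.984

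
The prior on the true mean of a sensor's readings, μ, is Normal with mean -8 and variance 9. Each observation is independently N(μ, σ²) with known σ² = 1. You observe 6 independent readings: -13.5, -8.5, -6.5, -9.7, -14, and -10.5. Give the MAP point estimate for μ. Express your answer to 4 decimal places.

μ̂_MAP = -10.4055

n = 6; x̄ = ((-13.5) + (-8.5) + (-6.5) + (-9.7) + (-14) + (-10.5))/6 = -62.7/6 = -10.45.
For a Normal prior and Normal likelihood with known variance, the posterior is Normal; its mode equals its mean, the precision-weighted average.
Prior precision 1/σ₀² = 1/9; data precision n/σ² = 6/1 = 6.
μ̂ = ((1/9)·(-8) + 6·(-10.45)) / (1/9 + 6) = (-5723/90)/(55/9) = -5723/550 ≈ -10.4055.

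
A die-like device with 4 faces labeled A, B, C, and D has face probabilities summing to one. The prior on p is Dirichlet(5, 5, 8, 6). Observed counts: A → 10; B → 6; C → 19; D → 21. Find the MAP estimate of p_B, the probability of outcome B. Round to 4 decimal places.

MAP estimate of p_B = 0.1316

The posterior is Dirichlet(αᵢ + nᵢ) = Dirichlet(15, 11, 27, 27).
For a Dirichlet(a₁,…,a_K) with all aᵢ > 1, the mode has j-th component (aⱼ − 1)/(Σaᵢ − K).
Here Σaᵢ = 80 and K = 4, so p_B = (11 − 1)/(80 − 4) = 10/76 ≈ 0.1316.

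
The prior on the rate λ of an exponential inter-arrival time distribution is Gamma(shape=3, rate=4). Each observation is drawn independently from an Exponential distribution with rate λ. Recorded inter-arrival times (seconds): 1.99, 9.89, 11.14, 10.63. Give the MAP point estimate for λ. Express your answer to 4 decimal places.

The Exponential(rate=λ) likelihood is ∝ λ^n e^(−λΣtᵢ). Here n = 4 and Σtᵢ = 1.99 + 9.89 + 11.14 + 10.63 = 33.65.
Posterior ∝ λ^2e^(−4λ) · λ^4e^(−33.65λ) = λ^6e^(−37.65λ), i.e. Gamma(7, 37.65).
Mode = (a−1)/b = 6/37.65 ≈ 0.1594.

λ̂_MAP = 0.1594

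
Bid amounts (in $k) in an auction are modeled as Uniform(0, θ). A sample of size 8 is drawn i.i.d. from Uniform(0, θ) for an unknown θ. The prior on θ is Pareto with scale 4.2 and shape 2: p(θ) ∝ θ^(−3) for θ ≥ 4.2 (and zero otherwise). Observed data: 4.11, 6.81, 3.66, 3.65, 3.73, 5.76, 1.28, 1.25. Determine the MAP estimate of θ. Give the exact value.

θ̂_MAP = 6.81

The Uniform(0, θ) likelihood is θ^(−n) for θ ≥ max(xᵢ), zero otherwise. Here max(xᵢ) = 6.81.
Posterior ∝ θ^(−3) · θ^(−8) = θ^(−11) on θ ≥ max(4.2, 6.81) = 6.81.
This density is strictly decreasing in θ, so the posterior mode lies at the lower boundary of the support.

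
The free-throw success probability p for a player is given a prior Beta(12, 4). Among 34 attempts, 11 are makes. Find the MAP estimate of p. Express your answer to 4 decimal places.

Prior: Beta(12, 4).
Data: 11 successes in 34 trials. The binomial likelihood contributes p^11(1−p)^23, so the posterior is Beta(12+11, 4+23) = Beta(23, 27).
For Beta(a, b) with a, b > 1 the mode is (a−1)/(a+b−2) = 22/48 ≈ 0.4583.

p̂_MAP = 0.4583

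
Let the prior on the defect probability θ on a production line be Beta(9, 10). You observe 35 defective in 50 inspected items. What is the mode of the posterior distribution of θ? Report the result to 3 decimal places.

θ̂_MAP = 0.642

Prior: Beta(9, 10).
Data: 35 successes in 50 trials. The binomial likelihood contributes θ^35(1−θ)^15, so the posterior is Beta(9+35, 10+15) = Beta(44, 25).
For Beta(a, b) with a, b > 1 the mode is (a−1)/(a+b−2) = 43/67 ≈ 0.642.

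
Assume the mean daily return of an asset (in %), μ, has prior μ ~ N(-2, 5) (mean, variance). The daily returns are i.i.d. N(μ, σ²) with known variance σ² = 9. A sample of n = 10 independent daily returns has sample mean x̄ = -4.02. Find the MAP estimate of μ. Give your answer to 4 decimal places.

n = 10, x̄ = -4.02.
For a Normal prior and Normal likelihood with known variance, the posterior is Normal; its mode equals its mean, the precision-weighted average.
Prior precision 1/σ₀² = 1/5 = 0.2; data precision n/σ² = 10/9.
μ̂ = (0.2·(-2) + (10/9)·(-4.02)) / (0.2 + 10/9) = (-73/15)/(59/45) = -219/59 ≈ -3.7119.

μ̂_MAP = -3.7119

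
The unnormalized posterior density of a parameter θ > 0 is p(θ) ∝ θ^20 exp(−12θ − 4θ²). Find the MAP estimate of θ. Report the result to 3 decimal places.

θ̂_MAP = 1.000

ℓ'(θ) = 20/θ − 12 − 8θ. Setting this to zero and multiplying by θ: 8θ² + 12θ − 20 = 0.
θ = (−12 + √(12² + 4·8·20)) / (2·8) = (−12 + √784) / 16 = (−12 + 28)/16 = 1.
ℓ''(θ) = −20/θ² − 8 < 0, confirming a maximum.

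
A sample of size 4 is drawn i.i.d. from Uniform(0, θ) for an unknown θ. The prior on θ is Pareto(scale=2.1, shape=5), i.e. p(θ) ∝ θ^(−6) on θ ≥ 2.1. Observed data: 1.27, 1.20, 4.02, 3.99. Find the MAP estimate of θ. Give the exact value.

The Uniform(0, θ) likelihood is θ^(−n) for θ ≥ max(xᵢ), zero otherwise. Here max(xᵢ) = 4.02.
Posterior ∝ θ^(−6) · θ^(−4) = θ^(−10) on θ ≥ max(2.1, 4.02) = 4.02.
This density is strictly decreasing in θ, so the posterior mode lies at the lower boundary of the support.

θ̂_MAP = 4.02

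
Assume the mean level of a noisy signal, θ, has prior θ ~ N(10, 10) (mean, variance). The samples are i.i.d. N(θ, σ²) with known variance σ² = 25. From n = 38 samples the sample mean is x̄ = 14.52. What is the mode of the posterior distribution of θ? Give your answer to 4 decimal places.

θ̂_MAP = 14.2410

n = 38, x̄ = 14.52.
For a Normal prior and Normal likelihood with known variance, the posterior is Normal; its mode equals its mean, the precision-weighted average.
Prior precision 1/σ₀² = 1/10 = 0.1; data precision n/σ² = 38/25 = 1.52.
θ̂ = (0.1·10 + 1.52·14.52) / (0.1 + 1.52) = 23.0704/1.62 = 28838/2025 ≈ 14.2410.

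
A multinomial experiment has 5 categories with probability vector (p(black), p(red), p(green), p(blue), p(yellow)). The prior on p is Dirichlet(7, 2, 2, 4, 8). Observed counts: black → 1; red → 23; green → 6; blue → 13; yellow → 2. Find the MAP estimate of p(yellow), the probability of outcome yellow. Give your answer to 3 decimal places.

The posterior is Dirichlet(αᵢ + nᵢ) = Dirichlet(8, 25, 8, 17, 10).
For a Dirichlet(a₁,…,a_K) with all aᵢ > 1, the mode has j-th component (aⱼ − 1)/(Σaᵢ − K).
Here Σaᵢ = 68 and K = 5, so p(yellow) = (10 − 1)/(68 − 5) = 9/63 ≈ 0.143.

MAP estimate of p(yellow) = 0.143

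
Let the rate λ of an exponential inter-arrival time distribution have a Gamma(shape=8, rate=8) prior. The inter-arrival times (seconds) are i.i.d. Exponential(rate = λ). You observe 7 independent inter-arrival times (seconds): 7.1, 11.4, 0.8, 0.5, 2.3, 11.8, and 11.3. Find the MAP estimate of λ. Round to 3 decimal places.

The Exponential(rate=λ) likelihood is ∝ λ^n e^(−λΣtᵢ). Here n = 7 and Σtᵢ = 7.1 + 11.4 + 0.8 + 0.5 + 2.3 + 11.8 + 11.3 = 45.2.
Posterior ∝ λ^7e^(−8λ) · λ^7e^(−45.2λ) = λ^14e^(−53.2λ), i.e. Gamma(15, 53.2).
Mode = (a−1)/b = 14/53.2 ≈ 0.263.

λ̂_MAP = 0.263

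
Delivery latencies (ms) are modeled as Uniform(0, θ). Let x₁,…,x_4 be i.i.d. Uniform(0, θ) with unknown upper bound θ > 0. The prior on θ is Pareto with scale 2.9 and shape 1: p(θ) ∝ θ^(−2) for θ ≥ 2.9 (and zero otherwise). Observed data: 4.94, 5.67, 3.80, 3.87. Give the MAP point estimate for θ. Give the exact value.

The Uniform(0, θ) likelihood is θ^(−n) for θ ≥ max(xᵢ), zero otherwise. Here max(xᵢ) = 5.67.
Posterior ∝ θ^(−2) · θ^(−4) = θ^(−6) on θ ≥ max(2.9, 5.67) = 5.67.
This density is strictly decreasing in θ, so the posterior mode lies at the lower boundary of the support.

θ̂_MAP = 5.67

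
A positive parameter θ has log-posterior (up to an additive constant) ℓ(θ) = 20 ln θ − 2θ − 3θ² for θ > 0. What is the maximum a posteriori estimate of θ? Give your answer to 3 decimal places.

ℓ'(θ) = 20/θ − 2 − 6θ. Setting this to zero and multiplying by θ: 6θ² + 2θ − 20 = 0.
θ = (−2 + √(2² + 4·6·20)) / (2·6) = (−2 + √484) / 12 = (−2 + 22)/12 = 5/3.
ℓ''(θ) = −20/θ² − 6 < 0, confirming a maximum.

θ̂_MAP = 1.667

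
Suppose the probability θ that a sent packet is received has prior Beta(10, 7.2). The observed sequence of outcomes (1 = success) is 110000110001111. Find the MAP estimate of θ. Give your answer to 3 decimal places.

θ̂_MAP = 0.563

Prior: Beta(10, 7.2).
Data: 8 successes in 15 trials (from the sequence). The binomial likelihood contributes θ^8(1−θ)^7, so the posterior is Beta(10+8, 7.2+7) = Beta(18, 14.2).
For Beta(a, b) with a, b > 1 the mode is (a−1)/(a+b−2) = 17/30.2 ≈ 0.563.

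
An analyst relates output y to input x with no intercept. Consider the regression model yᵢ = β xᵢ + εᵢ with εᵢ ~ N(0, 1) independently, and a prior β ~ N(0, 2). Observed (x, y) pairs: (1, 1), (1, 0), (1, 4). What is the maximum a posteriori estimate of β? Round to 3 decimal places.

log p(β | y) = −Σ(yᵢ − βxᵢ)²/(2·1) − β²/(2·2) + const.
Setting the derivative to zero: Σxᵢ(yᵢ − βxᵢ)/1 − β/2 = 0, so β = Σxᵢyᵢ / (Σxᵢ² + σ²/τ²).
Σxᵢyᵢ = 1·1 + 1·0 + 1·4 = 5; Σxᵢ² = 3; σ²/τ² = 0.5.
β̂_MAP = 5 / (3 + 0.5) = 5/3.5 ≈ 1.429.

β̂_MAP = 1.429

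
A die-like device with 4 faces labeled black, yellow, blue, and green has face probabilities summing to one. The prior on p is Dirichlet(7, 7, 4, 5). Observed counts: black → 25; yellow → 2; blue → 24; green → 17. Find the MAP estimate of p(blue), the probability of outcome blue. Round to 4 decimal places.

The posterior is Dirichlet(αᵢ + nᵢ) = Dirichlet(32, 9, 28, 22).
For a Dirichlet(a₁,…,a_K) with all aᵢ > 1, the mode has j-th component (aⱼ − 1)/(Σaᵢ − K).
Here Σaᵢ = 91 and K = 4, so p(blue) = (28 − 1)/(91 − 4) = 27/87 ≈ 0.3103.

MAP estimate of p(blue) = 0.3103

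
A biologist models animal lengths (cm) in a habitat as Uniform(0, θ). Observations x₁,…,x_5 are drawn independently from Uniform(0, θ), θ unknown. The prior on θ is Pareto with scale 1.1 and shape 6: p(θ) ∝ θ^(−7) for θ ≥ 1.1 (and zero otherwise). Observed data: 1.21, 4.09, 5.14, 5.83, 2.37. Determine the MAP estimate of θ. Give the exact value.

The Uniform(0, θ) likelihood is θ^(−n) for θ ≥ max(xᵢ), zero otherwise. Here max(xᵢ) = 5.83.
Posterior ∝ θ^(−7) · θ^(−5) = θ^(−12) on θ ≥ max(1.1, 5.83) = 5.83.
This density is strictly decreasing in θ, so the posterior mode lies at the lower boundary of the support.

θ̂_MAP = 5.83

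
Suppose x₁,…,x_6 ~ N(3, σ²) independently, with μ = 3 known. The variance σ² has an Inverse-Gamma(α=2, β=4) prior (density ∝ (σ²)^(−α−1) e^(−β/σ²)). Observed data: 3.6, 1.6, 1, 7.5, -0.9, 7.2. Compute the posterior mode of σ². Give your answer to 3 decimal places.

Sum of squared deviations about the known mean: SS = (3.6−3)² + (1.6−3)² + (1−3)² + (7.5−3)² + (-0.9−3)² + (7.2−3)² = 59.42.
The Normal likelihood contributes (σ²)^(−n/2) exp(−SS/(2σ²)), so the posterior is Inverse-Gamma(α + n/2, β + SS/2) = Inverse-Gamma(5, 33.71).
The mode of Inverse-Gamma(a, b) is b/(a+1) = 33.71/6 ≈ 5.618.

σ̂²_MAP = 5.618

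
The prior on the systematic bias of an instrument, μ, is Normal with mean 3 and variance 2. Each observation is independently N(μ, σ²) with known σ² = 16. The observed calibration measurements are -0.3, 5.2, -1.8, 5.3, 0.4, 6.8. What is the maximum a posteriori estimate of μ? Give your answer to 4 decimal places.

n = 6; x̄ = ((-0.3) + 5.2 + (-1.8) + 5.3 + 0.4 + 6.8)/6 = 15.6/6 = 2.6.
For a Normal prior and Normal likelihood with known variance, the posterior is Normal; its mode equals its mean, the precision-weighted average.
Prior precision 1/σ₀² = 1/2 = 0.5; data precision n/σ² = 6/16 = 0.375.
μ̂ = (0.5·3 + 0.375·2.6) / (0.5 + 0.375) = 2.475/0.875 = 99/35 ≈ 2.8286.

μ̂_MAP = 2.8286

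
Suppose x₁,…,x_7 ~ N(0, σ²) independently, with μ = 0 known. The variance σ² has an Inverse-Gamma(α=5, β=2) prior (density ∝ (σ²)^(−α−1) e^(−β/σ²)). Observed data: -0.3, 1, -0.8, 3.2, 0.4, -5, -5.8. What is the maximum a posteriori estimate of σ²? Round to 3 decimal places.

σ̂²_MAP = 3.935

Sum of squared deviations about the known mean: SS = (-0.3−0)² + (1−0)² + (-0.8−0)² + (3.2−0)² + (0.4−0)² + (-5−0)² + (-5.8−0)² = 70.77.
The Normal likelihood contributes (σ²)^(−n/2) exp(−SS/(2σ²)), so the posterior is Inverse-Gamma(α + n/2, β + SS/2) = Inverse-Gamma(8.5, 37.385).
The mode of Inverse-Gamma(a, b) is b/(a+1) = 37.385/9.5 ≈ 3.935.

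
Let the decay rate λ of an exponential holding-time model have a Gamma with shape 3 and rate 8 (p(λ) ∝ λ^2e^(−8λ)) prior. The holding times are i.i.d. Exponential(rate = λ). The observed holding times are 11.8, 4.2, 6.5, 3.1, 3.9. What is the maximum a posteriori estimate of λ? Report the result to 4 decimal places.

The Exponential(rate=λ) likelihood is ∝ λ^n e^(−λΣtᵢ). Here n = 5 and Σtᵢ = 11.8 + 4.2 + 6.5 + 3.1 + 3.9 = 29.5.
Posterior ∝ λ^2e^(−8λ) · λ^5e^(−29.5λ) = λ^7e^(−37.5λ), i.e. Gamma(8, 37.5).
Mode = (a−1)/b = 7/37.5 ≈ 0.1867.

λ̂_MAP = 0.1867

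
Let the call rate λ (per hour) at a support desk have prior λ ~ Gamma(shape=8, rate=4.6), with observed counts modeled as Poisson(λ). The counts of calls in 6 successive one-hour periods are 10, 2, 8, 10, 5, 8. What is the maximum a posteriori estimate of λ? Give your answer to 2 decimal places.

λ̂_MAP = 4.72

Σxᵢ = 10+2+8+10+5+8 = 43, with n = 6.
Posterior ∝ λ^7e^(−4.6λ) · λ^43e^(−6λ) = λ^50e^(−10.6λ), i.e. Gamma(shape=51, rate=10.6).
The mode of a Gamma(a, b) with a ≥ 1 (shape–rate) is (a−1)/b = 50/10.6 ≈ 4.72.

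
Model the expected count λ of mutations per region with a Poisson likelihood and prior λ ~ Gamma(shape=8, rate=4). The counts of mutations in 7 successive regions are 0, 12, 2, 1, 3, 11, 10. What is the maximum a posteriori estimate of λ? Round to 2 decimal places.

Σxᵢ = 0+12+2+1+3+11+10 = 39, with n = 7.
Posterior ∝ λ^7e^(−4λ) · λ^39e^(−7λ) = λ^46e^(−11λ), i.e. Gamma(shape=47, rate=11).
The mode of a Gamma(a, b) with a ≥ 1 (shape–rate) is (a−1)/b = 46/11 ≈ 4.18.

λ̂_MAP = 4.18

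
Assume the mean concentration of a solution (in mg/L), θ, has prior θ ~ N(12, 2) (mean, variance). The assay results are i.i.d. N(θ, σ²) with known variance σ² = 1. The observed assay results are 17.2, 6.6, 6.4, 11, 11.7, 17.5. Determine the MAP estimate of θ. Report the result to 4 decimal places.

θ̂_MAP = 11.7538

n = 6; x̄ = (17.2 + 6.6 + 6.4 + 11 + 11.7 + 17.5)/6 = 70.4/6 = 176/15 ≈ 11.7333.
For a Normal prior and Normal likelihood with known variance, the posterior is Normal; its mode equals its mean, the precision-weighted average.
Prior precision 1/σ₀² = 1/2 = 0.5; data precision n/σ² = 6/1 = 6.
θ̂ = (0.5·12 + 6·(176/15)) / (0.5 + 6) = 76.4/6.5 = 764/65 ≈ 11.7538.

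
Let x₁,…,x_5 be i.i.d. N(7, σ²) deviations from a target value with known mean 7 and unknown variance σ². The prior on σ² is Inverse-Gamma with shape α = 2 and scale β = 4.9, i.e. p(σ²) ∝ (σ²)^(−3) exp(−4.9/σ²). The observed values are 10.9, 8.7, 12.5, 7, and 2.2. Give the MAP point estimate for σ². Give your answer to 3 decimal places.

Sum of squared deviations about the known mean: SS = (10.9−7)² + (8.7−7)² + (12.5−7)² + (7−7)² + (2.2−7)² = 71.39.
The Normal likelihood contributes (σ²)^(−n/2) exp(−SS/(2σ²)), so the posterior is Inverse-Gamma(α + n/2, β + SS/2) = Inverse-Gamma(4.5, 40.595).
The mode of Inverse-Gamma(a, b) is b/(a+1) = 40.595/5.5 ≈ 7.381.

σ̂²_MAP = 7.381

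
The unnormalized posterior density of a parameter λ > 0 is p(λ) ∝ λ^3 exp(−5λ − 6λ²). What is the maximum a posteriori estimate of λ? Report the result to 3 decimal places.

ℓ'(λ) = 3/λ − 5 − 12λ. Setting this to zero and multiplying by λ: 12λ² + 5λ − 3 = 0.
λ = (−5 + √(5² + 4·12·3)) / (2·12) = (−5 + √169) / 24 = (−5 + 13)/24 = 1/3.
ℓ''(λ) = −3/λ² − 12 < 0, confirming a maximum.

λ̂_MAP = 0.333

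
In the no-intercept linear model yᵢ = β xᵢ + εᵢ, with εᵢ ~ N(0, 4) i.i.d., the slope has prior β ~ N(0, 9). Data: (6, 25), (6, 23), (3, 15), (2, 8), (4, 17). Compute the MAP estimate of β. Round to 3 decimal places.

log p(β | y) = −Σ(yᵢ − βxᵢ)²/(2·4) − β²/(2·9) + const.
Setting the derivative to zero: Σxᵢ(yᵢ − βxᵢ)/4 − β/9 = 0, so β = Σxᵢyᵢ / (Σxᵢ² + σ²/τ²).
Σxᵢyᵢ = 6·25 + 6·23 + 3·15 + 2·8 + 4·17 = 417; Σxᵢ² = 101; σ²/τ² = 4/9.
β̂_MAP = 417 / (101 + 4/9) = 417/(913/9) = 3753/913 ≈ 4.111.

β̂_MAP = 4.111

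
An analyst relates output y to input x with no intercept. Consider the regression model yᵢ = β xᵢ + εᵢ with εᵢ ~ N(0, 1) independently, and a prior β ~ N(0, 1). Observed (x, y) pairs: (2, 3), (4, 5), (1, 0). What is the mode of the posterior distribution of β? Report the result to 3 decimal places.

log p(β | y) = −Σ(yᵢ − βxᵢ)²/(2·1) − β²/(2·1) + const.
Setting the derivative to zero: Σxᵢ(yᵢ − βxᵢ)/1 − β/1 = 0, so β = Σxᵢyᵢ / (Σxᵢ² + σ²/τ²).
Σxᵢyᵢ = 2·3 + 4·5 + 1·0 = 26; Σxᵢ² = 21; σ²/τ² = 1.
β̂_MAP = 26 / (21 + 1) = 26/22 ≈ 1.182.

β̂_MAP = 1.182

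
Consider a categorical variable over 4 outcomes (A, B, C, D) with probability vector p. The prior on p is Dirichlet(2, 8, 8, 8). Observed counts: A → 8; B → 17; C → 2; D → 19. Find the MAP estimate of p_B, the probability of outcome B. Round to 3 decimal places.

MAP estimate of p_B = 0.353

The posterior is Dirichlet(αᵢ + nᵢ) = Dirichlet(10, 25, 10, 27).
For a Dirichlet(a₁,…,a_K) with all aᵢ > 1, the mode has j-th component (aⱼ − 1)/(Σaᵢ − K).
Here Σaᵢ = 72 and K = 4, so p_B = (25 − 1)/(72 − 4) = 24/68 ≈ 0.353.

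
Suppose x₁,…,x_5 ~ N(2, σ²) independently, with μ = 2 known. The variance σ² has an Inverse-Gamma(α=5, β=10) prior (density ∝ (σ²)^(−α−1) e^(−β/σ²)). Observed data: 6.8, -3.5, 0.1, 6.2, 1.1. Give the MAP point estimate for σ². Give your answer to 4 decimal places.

Sum of squared deviations about the known mean: SS = (6.8−2)² + (-3.5−2)² + (0.1−2)² + (6.2−2)² + (1.1−2)² = 75.35.
The Normal likelihood contributes (σ²)^(−n/2) exp(−SS/(2σ²)), so the posterior is Inverse-Gamma(α + n/2, β + SS/2) = Inverse-Gamma(7.5, 47.675).
The mode of Inverse-Gamma(a, b) is b/(a+1) = 47.675/8.5 ≈ 5.6088.

σ̂²_MAP = 5.6088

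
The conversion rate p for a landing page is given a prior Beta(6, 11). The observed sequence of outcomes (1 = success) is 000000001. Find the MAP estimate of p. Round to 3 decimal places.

Prior: Beta(6, 11).
Data: 1 success in 9 trials (from the sequence). The binomial likelihood contributes p(1−p)^8, so the posterior is Beta(6+1, 11+8) = Beta(7, 19).
For Beta(a, b) with a, b > 1 the mode is (a−1)/(a+b−2) = 6/24 ≈ 0.250.

p̂_MAP = 0.250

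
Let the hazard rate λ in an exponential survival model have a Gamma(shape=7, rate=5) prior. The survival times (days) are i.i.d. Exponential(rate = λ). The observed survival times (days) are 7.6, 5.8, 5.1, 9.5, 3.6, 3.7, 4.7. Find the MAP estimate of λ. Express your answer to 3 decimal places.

The Exponential(rate=λ) likelihood is ∝ λ^n e^(−λΣtᵢ). Here n = 7 and Σtᵢ = 7.6 + 5.8 + 5.1 + 9.5 + 3.6 + 3.7 + 4.7 = 40.
Posterior ∝ λ^6e^(−5λ) · λ^7e^(−40λ) = λ^13e^(−45λ), i.e. Gamma(14, 45).
Mode = (a−1)/b = 13/45 ≈ 0.289.

λ̂_MAP = 0.289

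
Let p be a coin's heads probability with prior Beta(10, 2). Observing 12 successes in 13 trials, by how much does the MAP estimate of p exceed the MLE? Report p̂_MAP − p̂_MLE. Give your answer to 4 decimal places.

Posterior is Beta(22, 3); MAP = (22−1)/(25−2) = 21/23 ≈ 0.91304.
MLE ignores the prior: p̂_MLE = k/n = 12/13 ≈ 0.92308.
Difference = 21/23 − 12/13 = -3/299 ≈ -0.0100.

MAP − MLE = -0.0100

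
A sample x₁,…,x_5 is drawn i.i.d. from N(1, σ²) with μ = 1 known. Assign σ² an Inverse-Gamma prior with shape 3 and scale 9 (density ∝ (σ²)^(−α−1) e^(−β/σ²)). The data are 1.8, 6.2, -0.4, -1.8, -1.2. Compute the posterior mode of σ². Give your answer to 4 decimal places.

Sum of squared deviations about the known mean: SS = (1.8−1)² + (6.2−1)² + (-0.4−1)² + (-1.8−1)² + (-1.2−1)² = 42.32.
The Normal likelihood contributes (σ²)^(−n/2) exp(−SS/(2σ²)), so the posterior is Inverse-Gamma(α + n/2, β + SS/2) = Inverse-Gamma(5.5, 30.16).
The mode of Inverse-Gamma(a, b) is b/(a+1) = 30.16/6.5 ≈ 4.6400.

σ̂²_MAP = 4.6400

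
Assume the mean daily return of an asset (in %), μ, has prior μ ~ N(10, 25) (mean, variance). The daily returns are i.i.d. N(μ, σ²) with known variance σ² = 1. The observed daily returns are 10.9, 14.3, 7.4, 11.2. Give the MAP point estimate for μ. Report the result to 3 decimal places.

μ̂_MAP = 10.941

n = 4; x̄ = (10.9 + 14.3 + 7.4 + 11.2)/4 = 43.8/4 = 10.95.
For a Normal prior and Normal likelihood with known variance, the posterior is Normal; its mode equals its mean, the precision-weighted average.
Prior precision 1/σ₀² = 1/25 = 0.04; data precision n/σ² = 4/1 = 4.
μ̂ = (0.04·10 + 4·10.95) / (0.04 + 4) = 44.2/4.04 = 1105/101 ≈ 10.941.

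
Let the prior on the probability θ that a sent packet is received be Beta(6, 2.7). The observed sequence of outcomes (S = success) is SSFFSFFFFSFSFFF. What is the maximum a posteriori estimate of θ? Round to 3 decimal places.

θ̂_MAP = 0.461

Prior: Beta(6, 2.7).
Data: 5 successes in 15 trials (from the sequence). The binomial likelihood contributes θ^5(1−θ)^10, so the posterior is Beta(6+5, 2.7+10) = Beta(11, 12.7).
For Beta(a, b) with a, b > 1 the mode is (a−1)/(a+b−2) = 10/21.7 ≈ 0.461.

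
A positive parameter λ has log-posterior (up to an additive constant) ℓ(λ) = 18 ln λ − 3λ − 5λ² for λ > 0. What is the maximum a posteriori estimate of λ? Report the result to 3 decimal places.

λ̂_MAP = 1.200

ℓ'(λ) = 18/λ − 3 − 10λ. Setting this to zero and multiplying by λ: 10λ² + 3λ − 18 = 0.
λ = (−3 + √(3² + 4·10·18)) / (2·10) = (−3 + √729) / 20 = (−3 + 27)/20 = 6/5.
ℓ''(λ) = −18/λ² − 10 < 0, confirming a maximum.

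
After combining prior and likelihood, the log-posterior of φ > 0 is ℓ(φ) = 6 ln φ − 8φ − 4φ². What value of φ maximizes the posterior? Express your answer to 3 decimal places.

ℓ'(φ) = 6/φ − 8 − 8φ. Setting this to zero and multiplying by φ: 8φ² + 8φ − 6 = 0.
φ = (−8 + √(8² + 4·8·6)) / (2·8) = (−8 + √256) / 16 = (−8 + 16)/16 = 1/2.
ℓ''(φ) = −6/φ² − 8 < 0, confirming a maximum.

φ̂_MAP = 0.500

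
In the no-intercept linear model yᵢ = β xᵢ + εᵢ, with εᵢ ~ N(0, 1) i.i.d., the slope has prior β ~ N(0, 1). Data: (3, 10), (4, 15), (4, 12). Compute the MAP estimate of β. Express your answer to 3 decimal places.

log p(β | y) = −Σ(yᵢ − βxᵢ)²/(2·1) − β²/(2·1) + const.
Setting the derivative to zero: Σxᵢ(yᵢ − βxᵢ)/1 − β/1 = 0, so β = Σxᵢyᵢ / (Σxᵢ² + σ²/τ²).
Σxᵢyᵢ = 3·10 + 4·15 + 4·12 = 138; Σxᵢ² = 41; σ²/τ² = 1.
β̂_MAP = 138 / (41 + 1) = 138/42 ≈ 3.286.

β̂_MAP = 3.286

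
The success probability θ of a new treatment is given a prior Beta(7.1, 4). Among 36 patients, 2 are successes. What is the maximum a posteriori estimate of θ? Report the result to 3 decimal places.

θ̂_MAP = 0.180

Prior: Beta(7.1, 4).
Data: 2 successes in 36 trials. The binomial likelihood contributes θ^2(1−θ)^34, so the posterior is Beta(7.1+2, 4+34) = Beta(9.1, 38).
For Beta(a, b) with a, b > 1 the mode is (a−1)/(a+b−2) = 8.1/45.1 ≈ 0.180.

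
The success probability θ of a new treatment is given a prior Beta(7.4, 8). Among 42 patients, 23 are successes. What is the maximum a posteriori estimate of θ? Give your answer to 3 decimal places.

θ̂_MAP = 0.531

Prior: Beta(7.4, 8).
Data: 23 successes in 42 trials. The binomial likelihood contributes θ^23(1−θ)^19, so the posterior is Beta(7.4+23, 8+19) = Beta(30.4, 27).
For Beta(a, b) with a, b > 1 the mode is (a−1)/(a+b−2) = 29.4/55.4 ≈ 0.531.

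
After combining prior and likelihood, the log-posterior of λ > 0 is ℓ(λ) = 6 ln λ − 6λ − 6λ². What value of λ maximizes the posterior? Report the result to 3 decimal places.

λ̂_MAP = 0.500

ℓ'(λ) = 6/λ − 6 − 12λ. Setting this to zero and multiplying by λ: 12λ² + 6λ − 6 = 0.
λ = (−6 + √(6² + 4·12·6)) / (2·12) = (−6 + √324) / 24 = (−6 + 18)/24 = 1/2.
ℓ''(λ) = −6/λ² − 12 < 0, confirming a maximum.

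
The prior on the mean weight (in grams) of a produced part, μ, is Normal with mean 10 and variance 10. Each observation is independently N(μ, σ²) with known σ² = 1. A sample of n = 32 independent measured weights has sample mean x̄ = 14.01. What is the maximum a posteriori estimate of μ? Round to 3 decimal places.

n = 32, x̄ = 14.01.
For a Normal prior and Normal likelihood with known variance, the posterior is Normal; its mode equals its mean, the precision-weighted average.
Prior precision 1/σ₀² = 1/10 = 0.1; data precision n/σ² = 32/1 = 32.
μ̂ = (0.1·10 + 32·14.01) / (0.1 + 32) = 449.32/32.1 = 22466/1605 ≈ 13.998.

μ̂_MAP = 13.998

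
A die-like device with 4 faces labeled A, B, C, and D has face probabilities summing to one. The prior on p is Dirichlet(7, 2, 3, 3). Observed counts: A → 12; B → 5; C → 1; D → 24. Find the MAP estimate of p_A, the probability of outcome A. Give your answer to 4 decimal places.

The posterior is Dirichlet(αᵢ + nᵢ) = Dirichlet(19, 7, 4, 27).
For a Dirichlet(a₁,…,a_K) with all aᵢ > 1, the mode has j-th component (aⱼ − 1)/(Σaᵢ − K).
Here Σaᵢ = 57 and K = 4, so p_A = (19 − 1)/(57 − 4) = 18/53 ≈ 0.3396.

MAP estimate of p_A = 0.3396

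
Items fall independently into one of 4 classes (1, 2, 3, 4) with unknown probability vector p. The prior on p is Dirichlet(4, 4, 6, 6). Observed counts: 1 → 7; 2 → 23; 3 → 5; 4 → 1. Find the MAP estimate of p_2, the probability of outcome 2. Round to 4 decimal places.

The posterior is Dirichlet(αᵢ + nᵢ) = Dirichlet(11, 27, 11, 7).
For a Dirichlet(a₁,…,a_K) with all aᵢ > 1, the mode has j-th component (aⱼ − 1)/(Σaᵢ − K).
Here Σaᵢ = 56 and K = 4, so p_2 = (27 − 1)/(56 − 4) = 26/52 ≈ 0.5000.

MAP estimate: 0.5000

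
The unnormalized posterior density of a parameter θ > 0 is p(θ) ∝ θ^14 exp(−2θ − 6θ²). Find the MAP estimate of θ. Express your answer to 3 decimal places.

θ̂_MAP = 1.000

ℓ'(θ) = 14/θ − 2 − 12θ. Setting this to zero and multiplying by θ: 12θ² + 2θ − 14 = 0.
θ = (−2 + √(2² + 4·12·14)) / (2·12) = (−2 + √676) / 24 = (−2 + 26)/24 = 1.
ℓ''(θ) = −14/θ² − 12 < 0, confirming a maximum.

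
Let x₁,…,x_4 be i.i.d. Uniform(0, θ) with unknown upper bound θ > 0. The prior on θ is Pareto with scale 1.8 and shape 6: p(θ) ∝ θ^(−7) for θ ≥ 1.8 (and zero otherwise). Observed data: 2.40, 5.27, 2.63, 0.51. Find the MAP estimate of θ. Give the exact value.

The Uniform(0, θ) likelihood is θ^(−n) for θ ≥ max(xᵢ), zero otherwise. Here max(xᵢ) = 5.27.
Posterior ∝ θ^(−7) · θ^(−4) = θ^(−11) on θ ≥ max(1.8, 5.27) = 5.27.
This density is strictly decreasing in θ, so the posterior mode lies at the lower boundary of the support.

θ̂_MAP = 5.27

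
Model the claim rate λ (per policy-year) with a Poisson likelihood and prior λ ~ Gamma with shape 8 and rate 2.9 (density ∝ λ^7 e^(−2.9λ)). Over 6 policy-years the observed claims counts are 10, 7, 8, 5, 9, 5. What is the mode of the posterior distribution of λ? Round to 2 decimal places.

λ̂_MAP = 5.73

Σxᵢ = 10+7+8+5+9+5 = 44, with n = 6.
Posterior ∝ λ^7e^(−2.9λ) · λ^44e^(−6λ) = λ^51e^(−8.9λ), i.e. Gamma(shape=52, rate=8.9).
The mode of a Gamma(a, b) with a ≥ 1 (shape–rate) is (a−1)/b = 51/8.9 ≈ 5.73.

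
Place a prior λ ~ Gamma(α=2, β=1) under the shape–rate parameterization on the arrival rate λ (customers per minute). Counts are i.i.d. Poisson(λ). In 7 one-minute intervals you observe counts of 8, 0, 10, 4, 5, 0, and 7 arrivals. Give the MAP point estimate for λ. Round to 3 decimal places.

λ̂_MAP = 4.375

Σxᵢ = 8+0+10+4+5+0+7 = 34, with n = 7.
Posterior ∝ λe^(−1λ) · λ^34e^(−7λ) = λ^35e^(−8λ), i.e. Gamma(shape=36, rate=8).
The mode of a Gamma(a, b) with a ≥ 1 (shape–rate) is (a−1)/b = 35/8 ≈ 4.375.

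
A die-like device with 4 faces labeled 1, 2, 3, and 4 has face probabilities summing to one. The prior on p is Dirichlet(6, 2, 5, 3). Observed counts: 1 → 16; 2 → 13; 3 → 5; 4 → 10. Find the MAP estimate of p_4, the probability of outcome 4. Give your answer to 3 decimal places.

MAP estimate: 0.214

The posterior is Dirichlet(αᵢ + nᵢ) = Dirichlet(22, 15, 10, 13).
For a Dirichlet(a₁,…,a_K) with all aᵢ > 1, the mode has j-th component (aⱼ − 1)/(Σaᵢ − K).
Here Σaᵢ = 60 and K = 4, so p_4 = (13 − 1)/(60 − 4) = 12/56 ≈ 0.214.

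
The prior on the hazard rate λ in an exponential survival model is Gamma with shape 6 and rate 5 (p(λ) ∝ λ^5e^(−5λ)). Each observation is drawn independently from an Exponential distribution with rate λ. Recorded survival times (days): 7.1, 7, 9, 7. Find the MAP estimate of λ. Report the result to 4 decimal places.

λ̂_MAP = 0.2564

The Exponential(rate=λ) likelihood is ∝ λ^n e^(−λΣtᵢ). Here n = 4 and Σtᵢ = 7.1 + 7 + 9 + 7 = 30.1.
Posterior ∝ λ^5e^(−5λ) · λ^4e^(−30.1λ) = λ^9e^(−35.1λ), i.e. Gamma(10, 35.1).
Mode = (a−1)/b = 9/35.1 ≈ 0.2564.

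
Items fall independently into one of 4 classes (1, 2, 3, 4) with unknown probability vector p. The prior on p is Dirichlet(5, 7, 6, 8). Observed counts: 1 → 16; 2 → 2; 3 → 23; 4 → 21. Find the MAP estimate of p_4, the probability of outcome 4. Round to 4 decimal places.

The posterior is Dirichlet(αᵢ + nᵢ) = Dirichlet(21, 9, 29, 29).
For a Dirichlet(a₁,…,a_K) with all aᵢ > 1, the mode has j-th component (aⱼ − 1)/(Σaᵢ − K).
Here Σaᵢ = 88 and K = 4, so p_4 = (29 − 1)/(88 − 4) = 28/84 ≈ 0.3333.

MAP estimate: 0.3333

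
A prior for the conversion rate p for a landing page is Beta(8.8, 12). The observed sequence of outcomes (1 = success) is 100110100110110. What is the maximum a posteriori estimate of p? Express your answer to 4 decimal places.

Prior: Beta(8.8, 12).
Data: 8 successes in 15 trials (from the sequence). The binomial likelihood contributes p^8(1−p)^7, so the posterior is Beta(8.8+8, 12+7) = Beta(16.8, 19).
For Beta(a, b) with a, b > 1 the mode is (a−1)/(a+b−2) = 15.8/33.8 ≈ 0.4675.

p̂_MAP = 0.4675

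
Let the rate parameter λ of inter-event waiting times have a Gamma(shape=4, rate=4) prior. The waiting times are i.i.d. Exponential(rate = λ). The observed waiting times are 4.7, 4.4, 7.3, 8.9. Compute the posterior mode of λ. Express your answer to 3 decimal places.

λ̂_MAP = 0.239

The Exponential(rate=λ) likelihood is ∝ λ^n e^(−λΣtᵢ). Here n = 4 and Σtᵢ = 4.7 + 4.4 + 7.3 + 8.9 = 25.3.
Posterior ∝ λ^3e^(−4λ) · λ^4e^(−25.3λ) = λ^7e^(−29.3λ), i.e. Gamma(8, 29.3).
Mode = (a−1)/b = 7/29.3 ≈ 0.239.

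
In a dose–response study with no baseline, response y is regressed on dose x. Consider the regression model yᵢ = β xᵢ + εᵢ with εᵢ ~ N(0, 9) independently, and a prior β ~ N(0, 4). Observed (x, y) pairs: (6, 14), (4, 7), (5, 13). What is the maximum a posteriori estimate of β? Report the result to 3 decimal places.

β̂_MAP = 2.233

log p(β | y) = −Σ(yᵢ − βxᵢ)²/(2·9) − β²/(2·4) + const.
Setting the derivative to zero: Σxᵢ(yᵢ − βxᵢ)/9 − β/4 = 0, so β = Σxᵢyᵢ / (Σxᵢ² + σ²/τ²).
Σxᵢyᵢ = 6·14 + 4·7 + 5·13 = 177; Σxᵢ² = 77; σ²/τ² = 2.25.
β̂_MAP = 177 / (77 + 2.25) = 177/79.25 ≈ 2.233.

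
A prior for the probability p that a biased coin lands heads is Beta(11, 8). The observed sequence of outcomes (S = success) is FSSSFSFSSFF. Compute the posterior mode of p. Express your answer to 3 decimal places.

Prior: Beta(11, 8).
Data: 6 successes in 11 trials (from the sequence). The binomial likelihood contributes p^6(1−p)^5, so the posterior is Beta(11+6, 8+5) = Beta(17, 13).
For Beta(a, b) with a, b > 1 the mode is (a−1)/(a+b−2) = 16/28 ≈ 0.571.

p̂_MAP = 0.571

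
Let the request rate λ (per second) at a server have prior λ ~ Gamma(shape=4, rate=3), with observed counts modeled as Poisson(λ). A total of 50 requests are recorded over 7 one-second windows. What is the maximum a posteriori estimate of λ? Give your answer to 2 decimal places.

Σxᵢ = 50, n = 7.
Posterior ∝ λ^3e^(−3λ) · λ^50e^(−7λ) = λ^53e^(−10λ), i.e. Gamma(shape=54, rate=10).
The mode of a Gamma(a, b) with a ≥ 1 (shape–rate) is (a−1)/b = 53/10 ≈ 5.30.

λ̂_MAP = 5.30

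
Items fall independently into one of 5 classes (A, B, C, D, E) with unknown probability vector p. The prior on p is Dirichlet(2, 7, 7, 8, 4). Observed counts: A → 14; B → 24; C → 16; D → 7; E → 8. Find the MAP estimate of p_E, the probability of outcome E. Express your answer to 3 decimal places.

MAP estimate of p_E = 0.120

The posterior is Dirichlet(αᵢ + nᵢ) = Dirichlet(16, 31, 23, 15, 12).
For a Dirichlet(a₁,…,a_K) with all aᵢ > 1, the mode has j-th component (aⱼ − 1)/(Σaᵢ − K).
Here Σaᵢ = 97 and K = 5, so p_E = (12 − 1)/(97 − 5) = 11/92 ≈ 0.120.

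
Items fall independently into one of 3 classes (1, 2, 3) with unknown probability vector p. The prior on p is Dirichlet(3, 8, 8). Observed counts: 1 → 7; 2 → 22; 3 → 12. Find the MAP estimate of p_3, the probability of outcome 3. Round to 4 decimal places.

MAP estimate: 0.3333

The posterior is Dirichlet(αᵢ + nᵢ) = Dirichlet(10, 30, 20).
For a Dirichlet(a₁,…,a_K) with all aᵢ > 1, the mode has j-th component (aⱼ − 1)/(Σaᵢ − K).
Here Σaᵢ = 60 and K = 3, so p_3 = (20 − 1)/(60 − 3) = 19/57 ≈ 0.3333.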